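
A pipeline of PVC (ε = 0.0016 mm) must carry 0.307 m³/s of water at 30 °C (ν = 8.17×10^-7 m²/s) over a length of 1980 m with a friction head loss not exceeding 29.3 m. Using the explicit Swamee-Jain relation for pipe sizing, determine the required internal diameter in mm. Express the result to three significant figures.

Swamee-Jain (Type III): D = 0.66·[ε^1.25·(LQ²/(gh_f))^4.75 + ν·Q^9.4·(L/(gh_f))^5.2]^0.04
LQ²/(gh_f) = 0.6492; L/(gh_f) = 6.889
Term 1 = ε^1.25·(…)^4.75 = 7.31×10^-9; Term 2 = ν·Q^9.4·(…)^5.2 = 2.82×10^-7
D = 0.66·(7.31×10^-9 + 2.82×10^-7)^0.04 = 0.3614 m = 361 mm
Check: V = 2.99 m/s, Re = 1.32×10^6, f = 0.01121, h_f = 28.0 m ≈ 29.3 m ✓

D ≈ 361 mm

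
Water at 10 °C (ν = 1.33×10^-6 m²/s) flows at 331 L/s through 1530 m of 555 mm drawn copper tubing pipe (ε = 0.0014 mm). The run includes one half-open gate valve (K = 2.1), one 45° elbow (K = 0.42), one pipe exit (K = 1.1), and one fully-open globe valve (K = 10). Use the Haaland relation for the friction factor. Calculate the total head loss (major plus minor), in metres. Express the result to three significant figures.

V = 4Q/(πD²) = 1.368 m/s; V²/2g = 0.09541 m
Re = 5.71×10^5, ε/D = 2.52×10^-6 → f = 0.01279 (Haaland)
Major: h_f = f(L/D)·V²/2g = 0.01279·2757·0.09541 = 3.364 m
Minor: ΣK = 13.6; h_m = ΣK·V²/2g = 1.300 m
Total H_L = 3.364 + 1.300 = 4.663 m

H_L ≈ 4.66 m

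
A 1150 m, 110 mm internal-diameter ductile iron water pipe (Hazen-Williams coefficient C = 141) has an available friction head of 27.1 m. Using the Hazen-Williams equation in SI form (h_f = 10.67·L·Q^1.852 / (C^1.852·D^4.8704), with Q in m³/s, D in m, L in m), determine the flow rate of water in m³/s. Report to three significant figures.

Q ≈ 0.0156 m³/s

Rearranging: Q = [h_f·C^1.852·D^4.8704 / (10.67·L)]^(1/1.852)
Q = [27.1·141^1.852·0.110^4.8704 / (10.67·1150)]^0.540 = 0.01564 m³/s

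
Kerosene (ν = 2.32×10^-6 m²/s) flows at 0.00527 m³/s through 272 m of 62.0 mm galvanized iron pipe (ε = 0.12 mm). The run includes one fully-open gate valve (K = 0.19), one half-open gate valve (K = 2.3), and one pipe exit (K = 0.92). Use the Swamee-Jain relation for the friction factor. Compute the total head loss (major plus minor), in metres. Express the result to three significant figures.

V = 4Q/(πD²) = 1.746 m/s; V²/2g = 0.1553 m
Re = 4.66×10^4, ε/D = 0.00194 → f = 0.02681 (Swamee-Jain)
Major: h_f = f(L/D)·V²/2g = 0.02681·4387·0.1553 = 18.27 m
Minor: ΣK = 3.41; h_m = ΣK·V²/2g = 0.5296 m
Total H_L = 18.27 + 0.5296 = 18.80 m

H_L ≈ 18.8 m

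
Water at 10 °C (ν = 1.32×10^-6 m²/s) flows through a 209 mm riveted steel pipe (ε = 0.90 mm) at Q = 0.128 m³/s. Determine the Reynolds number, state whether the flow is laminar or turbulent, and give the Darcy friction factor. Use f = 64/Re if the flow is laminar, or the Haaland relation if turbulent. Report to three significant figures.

Re ≈ 5.91×10^5; turbulent; f ≈ 0.0293

V = 4Q/(πD²) = 3.731 m/s
Re = VD/ν = 3.731·0.209/1.32×10^-6 = 5.91×10^5
Re > 4000 → turbulent; ε/D = 0.00431
Haaland: f = 0.02926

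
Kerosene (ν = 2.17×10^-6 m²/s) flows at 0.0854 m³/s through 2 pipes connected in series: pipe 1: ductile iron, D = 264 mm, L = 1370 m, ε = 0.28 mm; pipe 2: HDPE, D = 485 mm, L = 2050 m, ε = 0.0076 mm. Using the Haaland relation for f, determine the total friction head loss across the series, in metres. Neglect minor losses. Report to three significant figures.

Pipe 1: V = 1.560 m/s, Re = 1.90×10^5, ε/D = 0.00106, f = 0.02121, h_1 = f(L/D)V²/2g = 13.65 m
Pipe 2: V = 0.4623 m/s, Re = 1.03×10^5, ε/D = 1.57×10^-5, f = 0.01776, h_2 = f(L/D)V²/2g = 0.8177 m
Series → Q common, losses add: H = Σh = 14.47 m

H ≈ 14.5 m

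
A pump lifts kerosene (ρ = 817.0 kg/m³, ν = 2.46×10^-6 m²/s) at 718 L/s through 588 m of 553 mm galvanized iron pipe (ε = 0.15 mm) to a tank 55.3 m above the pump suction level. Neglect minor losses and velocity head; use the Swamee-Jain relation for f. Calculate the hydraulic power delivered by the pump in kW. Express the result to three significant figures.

P_hyd ≈ 362 kW

V = 4Q/(πD²) = 2.989 m/s; Re = 6.72×10^5; ε/D = 2.71×10^-4; f = 0.01582
h_f = f(L/D)V²/2g = 7.664 m
Total head H = z + h_f = 55.3 + 7.664 = 62.96 m
P_hyd = ρgQH = 817.0·9.81·0.718·62.96 = 362.3 kW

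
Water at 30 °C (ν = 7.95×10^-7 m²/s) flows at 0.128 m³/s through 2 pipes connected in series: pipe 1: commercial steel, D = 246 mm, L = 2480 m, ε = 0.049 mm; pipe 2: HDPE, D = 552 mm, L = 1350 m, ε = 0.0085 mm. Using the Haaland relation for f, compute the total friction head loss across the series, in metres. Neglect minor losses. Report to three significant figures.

Pipe 1: V = 2.693 m/s, Re = 8.33×10^5, ε/D = 1.99×10^-4, f = 0.01474, h_1 = f(L/D)V²/2g = 54.93 m
Pipe 2: V = 0.5349 m/s, Re = 3.71×10^5, ε/D = 1.54×10^-5, f = 0.01393, h_2 = f(L/D)V²/2g = 0.4968 m
Series → Q common, losses add: H = Σh = 55.42 m

H ≈ 55.4 m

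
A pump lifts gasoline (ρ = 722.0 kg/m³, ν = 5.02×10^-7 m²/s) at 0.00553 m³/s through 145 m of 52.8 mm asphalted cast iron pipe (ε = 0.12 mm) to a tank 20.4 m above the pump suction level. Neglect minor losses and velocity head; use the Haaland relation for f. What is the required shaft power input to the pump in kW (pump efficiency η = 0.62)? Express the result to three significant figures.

P_shaft ≈ 2.69 kW

V = 4Q/(πD²) = 2.526 m/s; Re = 2.66×10^5; ε/D = 0.00227; f = 0.02483
h_f = f(L/D)V²/2g = 22.17 m
Total head H = z + h_f = 20.4 + 22.17 = 42.57 m
P_hyd = ρgQH = 722.0·9.81·0.00553·42.57 = 1.667 kW
P_shaft = P_hyd/η = 1.667/0.62 = 2.689 kW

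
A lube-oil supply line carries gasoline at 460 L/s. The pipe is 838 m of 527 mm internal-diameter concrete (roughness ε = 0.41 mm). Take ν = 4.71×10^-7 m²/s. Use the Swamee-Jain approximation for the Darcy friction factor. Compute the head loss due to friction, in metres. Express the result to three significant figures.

V = 4Q/(πD²) = 4·0.460/(π·0.527²) = 2.109 m/s
Re = VD/ν = 2.109·0.527/4.71×10^-7 = 2.36×10^6 → turbulent
ε/D = 0.41/527 = 7.78×10^-4
Swamee-Jain: f = 0.01870
h_f = f(L/D)V²/(2g) = 0.01870·(838/0.527)·2.109²/(2·9.81) = 6.742 m

h_f ≈ 6.74 m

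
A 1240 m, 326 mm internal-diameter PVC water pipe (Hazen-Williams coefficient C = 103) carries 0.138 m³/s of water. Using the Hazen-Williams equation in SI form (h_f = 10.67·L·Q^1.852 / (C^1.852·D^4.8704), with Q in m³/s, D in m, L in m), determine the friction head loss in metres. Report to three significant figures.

h_f = 10.67·1240·0.138^1.852 / (103^1.852·0.326^4.8704) = 14.85 m

h_f ≈ 14.8 m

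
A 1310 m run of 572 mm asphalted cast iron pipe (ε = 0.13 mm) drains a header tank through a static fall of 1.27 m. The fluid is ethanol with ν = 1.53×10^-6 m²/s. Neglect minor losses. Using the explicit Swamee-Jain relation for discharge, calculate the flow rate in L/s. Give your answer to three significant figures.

Q ≈ 209 L/s

Swamee-Jain (Type II): Q = -0.965·√(gD⁵h_f/L)·ln[ε/(3.7D) + √(3.17ν²L/(gD³h_f))]
√(gD⁵h_f/L) = √(9.81·0.572⁵·1.27/1310) = 0.02413
ε/(3.7D) = 6.14×10^-5; √(3.17ν²L/(gD³h_f)) = 6.46×10^-5
Q = -0.965·0.02413·ln(1.260×10^-4) = 0.2091 m³/s
Check: V = 0.814 m/s, Re = 3.04×10^5, f = 0.01650, h_f = 1.28 m ≈ 1.27 m ✓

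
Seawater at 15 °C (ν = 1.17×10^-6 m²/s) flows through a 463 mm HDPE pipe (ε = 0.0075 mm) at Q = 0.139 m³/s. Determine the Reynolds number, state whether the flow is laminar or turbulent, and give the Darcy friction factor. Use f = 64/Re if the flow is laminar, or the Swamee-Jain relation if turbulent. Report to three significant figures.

Re ≈ 3.27×10^5; turbulent; f ≈ 0.0143

V = 4Q/(πD²) = 0.8256 m/s
Re = VD/ν = 0.8256·0.463/1.17×10^-6 = 3.27×10^5
Re > 4000 → turbulent; ε/D = 1.62×10^-5
Swamee-Jain: f = 0.01435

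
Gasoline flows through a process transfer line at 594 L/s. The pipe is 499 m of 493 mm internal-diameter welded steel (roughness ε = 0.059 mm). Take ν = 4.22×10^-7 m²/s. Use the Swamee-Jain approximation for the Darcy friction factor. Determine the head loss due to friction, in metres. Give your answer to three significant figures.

h_f ≈ 6.44 m

V = 4Q/(πD²) = 4·0.594/(π·0.493²) = 3.112 m/s
Re = VD/ν = 3.112·0.493/4.22×10^-7 = 3.64×10^6 → turbulent
ε/D = 0.059/493 = 1.20×10^-4
Swamee-Jain: f = 0.01289
h_f = f(L/D)V²/(2g) = 0.01289·(499/0.493)·3.112²/(2·9.81) = 6.440 m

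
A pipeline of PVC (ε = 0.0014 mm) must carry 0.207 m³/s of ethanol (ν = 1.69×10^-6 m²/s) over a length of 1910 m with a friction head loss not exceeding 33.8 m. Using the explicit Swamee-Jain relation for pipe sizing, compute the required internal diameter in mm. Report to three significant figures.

Swamee-Jain (Type III): D = 0.66·[ε^1.25·(LQ²/(gh_f))^4.75 + ν·Q^9.4·(L/(gh_f))^5.2]^0.04
LQ²/(gh_f) = 0.2468; L/(gh_f) = 5.760
Term 1 = ε^1.25·(…)^4.75 = 6.26×10^-11; Term 2 = ν·Q^9.4·(…)^5.2 = 5.65×10^-9
D = 0.66·(6.26×10^-11 + 5.65×10^-9)^0.04 = 0.3089 m = 309 mm
Check: V = 2.76 m/s, Re = 5.05×10^5, f = 0.01314, h_f = 31.6 m ≈ 33.8 m ✓

D ≈ 309 mm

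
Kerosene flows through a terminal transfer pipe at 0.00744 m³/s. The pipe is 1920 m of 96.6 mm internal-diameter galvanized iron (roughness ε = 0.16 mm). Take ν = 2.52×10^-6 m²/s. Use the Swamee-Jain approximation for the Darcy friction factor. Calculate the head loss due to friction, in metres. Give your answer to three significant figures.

h_f ≈ 27.9 m

V = 4Q/(πD²) = 4·0.00744/(π·0.0966²) = 1.015 m/s
Re = VD/ν = 1.015·0.0966/2.52×10^-6 = 3.89×10^4 → turbulent
ε/D = 0.16/96.6 = 0.00166
Swamee-Jain: f = 0.02671
h_f = f(L/D)V²/(2g) = 0.02671·(1920/0.0966)·1.015²/(2·9.81) = 27.88 m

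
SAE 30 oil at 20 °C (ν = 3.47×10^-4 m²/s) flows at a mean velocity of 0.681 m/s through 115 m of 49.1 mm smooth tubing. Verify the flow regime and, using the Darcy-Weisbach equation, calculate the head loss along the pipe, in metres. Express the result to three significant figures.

h_f ≈ 36.8 m

Re = VD/ν = 0.681·0.04910/3.47×10^-4 = 96.4 → laminar (Re < 2300)
f = 64/Re = 0.6642
h_f = f(L/D)V²/(2g) = 0.6642·(115/0.04910)·0.681²/(2·9.81) = 36.77 m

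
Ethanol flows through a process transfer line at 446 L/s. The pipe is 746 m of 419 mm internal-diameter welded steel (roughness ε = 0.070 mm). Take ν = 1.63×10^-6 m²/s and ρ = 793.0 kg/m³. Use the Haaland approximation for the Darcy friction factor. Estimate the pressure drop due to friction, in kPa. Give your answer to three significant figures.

Δp ≈ 106 kPa

V = 4Q/(πD²) = 4·0.446/(π·0.419²) = 3.235 m/s
Re = VD/ν = 3.235·0.419/1.63×10^-6 = 8.31×10^5 → turbulent
ε/D = 0.070/419 = 1.67×10^-4
Haaland: f = 0.01438
h_f = f(L/D)V²/(2g) = 0.01438·(746/0.419)·3.235²/(2·9.81) = 13.66 m
Δp = ρg·h_f = 793.0·9.81·13.66 = 106.2 kPa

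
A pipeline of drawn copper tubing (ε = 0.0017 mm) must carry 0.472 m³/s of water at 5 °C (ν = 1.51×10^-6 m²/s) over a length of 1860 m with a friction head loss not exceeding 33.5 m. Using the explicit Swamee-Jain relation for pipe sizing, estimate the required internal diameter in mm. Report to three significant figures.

D ≈ 418 mm

Swamee-Jain (Type III): D = 0.66·[ε^1.25·(LQ²/(gh_f))^4.75 + ν·Q^9.4·(L/(gh_f))^5.2]^0.04
LQ²/(gh_f) = 1.261; L/(gh_f) = 5.660
Term 1 = ε^1.25·(…)^4.75 = 1.85×10^-7; Term 2 = ν·Q^9.4·(…)^5.2 = 1.07×10^-5
D = 0.66·(1.85×10^-7 + 1.07×10^-5)^0.04 = 0.4178 m = 418 mm
Check: V = 3.44 m/s, Re = 9.53×10^5, f = 0.01180, h_f = 31.7 m ≈ 33.5 m ✓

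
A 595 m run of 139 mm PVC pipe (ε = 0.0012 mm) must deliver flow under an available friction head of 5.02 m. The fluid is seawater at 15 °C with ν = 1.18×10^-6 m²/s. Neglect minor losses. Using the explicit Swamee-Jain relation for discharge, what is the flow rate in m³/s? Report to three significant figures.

Q ≈ 0.0177 m³/s

Swamee-Jain (Type II): Q = -0.965·√(gD⁵h_f/L)·ln[ε/(3.7D) + √(3.17ν²L/(gD³h_f))]
√(gD⁵h_f/L) = √(9.81·0.139⁵·5.02/595) = 0.002072
ε/(3.7D) = 2.33×10^-6; √(3.17ν²L/(gD³h_f)) = 1.41×10^-4
Q = -0.965·0.002072·ln(1.432×10^-4) = 0.01770 m³/s
Check: V = 1.17 m/s, Re = 1.37×10^5, f = 0.01680, h_f = 4.99 m ≈ 5.02 m ✓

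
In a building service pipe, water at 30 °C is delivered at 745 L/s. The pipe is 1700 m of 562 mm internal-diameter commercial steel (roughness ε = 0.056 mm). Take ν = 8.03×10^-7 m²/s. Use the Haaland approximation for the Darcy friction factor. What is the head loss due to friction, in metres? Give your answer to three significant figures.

V = 4Q/(πD²) = 4·0.745/(π·0.562²) = 3.003 m/s
Re = VD/ν = 3.003·0.562/8.03×10^-7 = 2.10×10^6 → turbulent
ε/D = 0.056/562 = 9.96×10^-5
Haaland: f = 0.01270
h_f = f(L/D)V²/(2g) = 0.01270·(1700/0.562)·3.003²/(2·9.81) = 17.66 m

h_f ≈ 17.7 m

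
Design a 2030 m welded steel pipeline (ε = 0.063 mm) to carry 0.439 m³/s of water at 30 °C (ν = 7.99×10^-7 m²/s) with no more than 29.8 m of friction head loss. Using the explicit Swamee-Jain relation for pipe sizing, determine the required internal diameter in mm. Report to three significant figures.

Swamee-Jain (Type III): D = 0.66·[ε^1.25·(LQ²/(gh_f))^4.75 + ν·Q^9.4·(L/(gh_f))^5.2]^0.04
LQ²/(gh_f) = 1.338; L/(gh_f) = 6.944
Term 1 = ε^1.25·(…)^4.75 = 2.24×10^-5; Term 2 = ν·Q^9.4·(…)^5.2 = 8.28×10^-6
D = 0.66·(2.24×10^-5 + 8.28×10^-6)^0.04 = 0.4355 m = 436 mm
Check: V = 2.95 m/s, Re = 1.61×10^6, f = 0.01373, h_f = 28.3 m ≈ 29.8 m ✓

D ≈ 436 mm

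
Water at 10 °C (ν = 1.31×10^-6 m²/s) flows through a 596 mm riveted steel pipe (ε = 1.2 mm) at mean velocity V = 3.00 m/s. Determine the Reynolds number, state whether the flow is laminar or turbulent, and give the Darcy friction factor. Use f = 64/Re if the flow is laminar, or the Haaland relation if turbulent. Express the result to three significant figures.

Re ≈ 1.36×10^6; turbulent; f ≈ 0.0236

Re = VD/ν = 3.000·0.596/1.31×10^-6 = 1.36×10^6
Re > 4000 → turbulent; ε/D = 0.00201
Haaland: f = 0.02363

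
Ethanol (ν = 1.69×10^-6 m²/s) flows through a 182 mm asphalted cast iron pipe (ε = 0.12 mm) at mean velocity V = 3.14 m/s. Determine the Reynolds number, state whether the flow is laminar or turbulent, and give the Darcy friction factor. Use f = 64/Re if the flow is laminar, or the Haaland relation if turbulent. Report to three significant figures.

Re ≈ 3.38×10^5; turbulent; f ≈ 0.0188

Re = VD/ν = 3.140·0.182/1.69×10^-6 = 3.38×10^5
Re > 4000 → turbulent; ε/D = 6.59×10^-4
Haaland: f = 0.01883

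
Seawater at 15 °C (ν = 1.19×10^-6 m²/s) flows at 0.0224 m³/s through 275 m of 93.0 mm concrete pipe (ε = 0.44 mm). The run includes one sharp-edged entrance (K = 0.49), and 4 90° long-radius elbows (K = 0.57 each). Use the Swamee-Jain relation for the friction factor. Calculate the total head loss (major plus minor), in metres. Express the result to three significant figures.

V = 4Q/(πD²) = 3.298 m/s; V²/2g = 0.5542 m
Re = 2.58×10^5, ε/D = 0.00473 → f = 0.03040 (Swamee-Jain)
Major: h_f = f(L/D)·V²/2g = 0.03040·2957·0.5542 = 49.82 m
Minor: ΣK = 2.77; h_m = ΣK·V²/2g = 1.535 m
Total H_L = 49.82 + 1.535 = 51.36 m

H_L ≈ 51.4 m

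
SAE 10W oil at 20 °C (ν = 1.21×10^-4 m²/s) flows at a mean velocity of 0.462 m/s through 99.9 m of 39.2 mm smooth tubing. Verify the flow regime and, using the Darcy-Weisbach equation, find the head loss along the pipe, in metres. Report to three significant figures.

Re = VD/ν = 0.462·0.03920/1.21×10^-4 = 150 → laminar (Re < 2300)
f = 64/Re = 0.4276
h_f = f(L/D)V²/(2g) = 0.4276·(99.9/0.03920)·0.462²/(2·9.81) = 11.86 m

h_f ≈ 11.9 m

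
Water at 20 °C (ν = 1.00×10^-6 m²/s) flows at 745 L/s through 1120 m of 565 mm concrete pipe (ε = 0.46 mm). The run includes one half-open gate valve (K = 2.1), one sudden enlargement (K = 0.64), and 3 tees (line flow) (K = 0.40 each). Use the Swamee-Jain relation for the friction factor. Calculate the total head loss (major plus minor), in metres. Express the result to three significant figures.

H_L ≈ 18.7 m

V = 4Q/(πD²) = 2.971 m/s; V²/2g = 0.4500 m
Re = 1.68×10^6, ε/D = 8.14×10^-4 → f = 0.01897 (Swamee-Jain)
Major: h_f = f(L/D)·V²/2g = 0.01897·1982·0.4500 = 16.92 m
Minor: ΣK = 3.94; h_m = ΣK·V²/2g = 1.773 m
Total H_L = 16.92 + 1.773 = 18.70 m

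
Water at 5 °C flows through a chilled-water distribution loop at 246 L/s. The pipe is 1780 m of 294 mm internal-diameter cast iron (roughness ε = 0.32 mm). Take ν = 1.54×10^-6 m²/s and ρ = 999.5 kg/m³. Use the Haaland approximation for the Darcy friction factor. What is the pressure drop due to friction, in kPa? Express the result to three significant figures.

Δp ≈ 812 kPa

V = 4Q/(πD²) = 4·0.246/(π·0.294²) = 3.624 m/s
Re = VD/ν = 3.624·0.294/1.54×10^-6 = 6.92×10^5 → turbulent
ε/D = 0.32/294 = 0.00109
Haaland: f = 0.02045
h_f = f(L/D)V²/(2g) = 0.02045·(1780/0.294)·3.624²/(2·9.81) = 82.85 m
Δp = ρg·h_f = 999.5·9.81·82.85 = 812.4 kPa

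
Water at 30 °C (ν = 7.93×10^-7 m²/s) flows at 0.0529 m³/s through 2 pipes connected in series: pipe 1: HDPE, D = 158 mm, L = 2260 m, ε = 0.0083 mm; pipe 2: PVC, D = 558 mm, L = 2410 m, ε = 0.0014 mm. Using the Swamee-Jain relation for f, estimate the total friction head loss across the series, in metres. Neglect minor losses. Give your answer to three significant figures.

H ≈ 73.1 m

Pipe 1: V = 2.698 m/s, Re = 5.38×10^5, ε/D = 5.25×10^-5, f = 0.01373, h_1 = f(L/D)V²/2g = 72.89 m
Pipe 2: V = 0.2163 m/s, Re = 1.52×10^5, ε/D = 2.51×10^-6, f = 0.01641, h_2 = f(L/D)V²/2g = 0.1691 m
Series → Q common, losses add: H = Σh = 73.06 m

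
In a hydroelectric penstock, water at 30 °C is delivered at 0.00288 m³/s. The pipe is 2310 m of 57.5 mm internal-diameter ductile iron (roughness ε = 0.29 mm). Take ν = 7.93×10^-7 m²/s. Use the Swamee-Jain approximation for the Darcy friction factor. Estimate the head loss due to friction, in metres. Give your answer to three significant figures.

V = 4Q/(πD²) = 4·0.00288/(π·0.0575²) = 1.109 m/s
Re = VD/ν = 1.109·0.0575/7.93×10^-7 = 8.04×10^4 → turbulent
ε/D = 0.29/57.5 = 0.00504
Swamee-Jain: f = 0.03188
h_f = f(L/D)V²/(2g) = 0.03188·(2310/0.0575)·1.109²/(2·9.81) = 80.30 m

h_f ≈ 80.3 m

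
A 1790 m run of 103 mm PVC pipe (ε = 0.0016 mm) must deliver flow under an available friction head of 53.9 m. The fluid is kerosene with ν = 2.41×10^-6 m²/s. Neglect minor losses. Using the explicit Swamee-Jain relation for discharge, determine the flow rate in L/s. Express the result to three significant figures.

Swamee-Jain (Type II): Q = -0.965·√(gD⁵h_f/L)·ln[ε/(3.7D) + √(3.17ν²L/(gD³h_f))]
√(gD⁵h_f/L) = √(9.81·0.103⁵·53.9/1790) = 0.001851
ε/(3.7D) = 4.20×10^-6; √(3.17ν²L/(gD³h_f)) = 2.39×10^-4
Q = -0.965·0.001851·ln(2.430×10^-4) = 0.01486 m³/s
Check: V = 1.78 m/s, Re = 7.62×10^4, f = 0.01900, h_f = 53.5 m ≈ 53.9 m ✓

Q ≈ 14.9 L/s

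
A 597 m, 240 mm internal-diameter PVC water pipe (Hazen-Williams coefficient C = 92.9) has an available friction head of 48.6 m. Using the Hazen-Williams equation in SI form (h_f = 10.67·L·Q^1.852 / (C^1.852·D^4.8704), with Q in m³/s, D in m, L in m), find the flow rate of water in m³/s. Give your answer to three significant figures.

Q ≈ 0.157 m³/s

Rearranging: Q = [h_f·C^1.852·D^4.8704 / (10.67·L)]^(1/1.852)
Q = [48.6·92.9^1.852·0.240^4.8704 / (10.67·597)]^0.540 = 0.1566 m³/s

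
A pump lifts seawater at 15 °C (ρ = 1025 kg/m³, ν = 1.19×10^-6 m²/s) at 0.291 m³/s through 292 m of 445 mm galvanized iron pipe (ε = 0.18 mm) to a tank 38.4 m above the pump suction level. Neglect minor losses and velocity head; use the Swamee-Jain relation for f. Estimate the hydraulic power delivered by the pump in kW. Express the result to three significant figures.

P_hyd ≈ 118 kW

V = 4Q/(πD²) = 1.871 m/s; Re = 7.00×10^5; ε/D = 4.04×10^-4; f = 0.01686
h_f = f(L/D)V²/2g = 1.973 m
Total head H = z + h_f = 38.4 + 1.973 = 40.37 m
P_hyd = ρgQH = 1025·9.81·0.291·40.37 = 118.1 kW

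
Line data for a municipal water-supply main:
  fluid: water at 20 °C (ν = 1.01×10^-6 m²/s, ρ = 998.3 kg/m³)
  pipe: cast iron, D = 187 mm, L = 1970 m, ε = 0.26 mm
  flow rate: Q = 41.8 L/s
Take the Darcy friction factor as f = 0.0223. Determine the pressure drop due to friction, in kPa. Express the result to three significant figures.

Δp ≈ 272 kPa

V = 4Q/(πD²) = 4·0.0418/(π·0.187²) = 1.522 m/s
h_f = f(L/D)V²/(2g) = 0.02230·(1970/0.187)·1.522²/(2·9.81) = 27.74 m
Δp = ρg·h_f = 998.3·9.81·27.74 = 271.6 kPa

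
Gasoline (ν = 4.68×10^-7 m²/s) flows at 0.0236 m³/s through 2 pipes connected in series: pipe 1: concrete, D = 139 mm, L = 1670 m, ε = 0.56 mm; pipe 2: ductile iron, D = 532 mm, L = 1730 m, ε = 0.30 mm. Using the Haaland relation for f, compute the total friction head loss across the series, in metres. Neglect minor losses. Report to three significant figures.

H ≈ 42.6 m

Pipe 1: V = 1.555 m/s, Re = 4.62×10^5, ε/D = 0.00403, f = 0.02875, h_1 = f(L/D)V²/2g = 42.58 m
Pipe 2: V = 0.1062 m/s, Re = 1.21×10^5, ε/D = 5.64×10^-4, f = 0.01989, h_2 = f(L/D)V²/2g = 0.03717 m
Series → Q common, losses add: H = Σh = 42.62 m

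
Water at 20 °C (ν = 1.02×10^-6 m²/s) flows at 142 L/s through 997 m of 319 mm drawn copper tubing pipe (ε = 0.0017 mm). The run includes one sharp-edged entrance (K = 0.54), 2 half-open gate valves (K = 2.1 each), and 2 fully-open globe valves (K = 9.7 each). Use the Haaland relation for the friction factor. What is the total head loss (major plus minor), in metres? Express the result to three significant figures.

H_L ≈ 10.4 m

V = 4Q/(πD²) = 1.777 m/s; V²/2g = 0.1609 m
Re = 5.56×10^5, ε/D = 5.33×10^-6 → f = 0.01288 (Haaland)
Major: h_f = f(L/D)·V²/2g = 0.01288·3125·0.1609 = 6.478 m
Minor: ΣK = 24.1; h_m = ΣK·V²/2g = 3.884 m
Total H_L = 6.478 + 3.884 = 10.36 m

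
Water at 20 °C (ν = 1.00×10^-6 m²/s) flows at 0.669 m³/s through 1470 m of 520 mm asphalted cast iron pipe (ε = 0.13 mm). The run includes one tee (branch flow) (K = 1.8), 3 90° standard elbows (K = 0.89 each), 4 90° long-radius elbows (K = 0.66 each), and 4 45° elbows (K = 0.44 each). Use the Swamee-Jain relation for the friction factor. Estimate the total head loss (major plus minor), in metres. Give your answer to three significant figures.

V = 4Q/(πD²) = 3.150 m/s; V²/2g = 0.5058 m
Re = 1.64×10^6, ε/D = 2.50×10^-4 → f = 0.01498 (Swamee-Jain)
Major: h_f = f(L/D)·V²/2g = 0.01498·2827·0.5058 = 21.42 m
Minor: ΣK = 8.87; h_m = ΣK·V²/2g = 4.486 m
Total H_L = 21.42 + 4.486 = 25.91 m

H_L ≈ 25.9 m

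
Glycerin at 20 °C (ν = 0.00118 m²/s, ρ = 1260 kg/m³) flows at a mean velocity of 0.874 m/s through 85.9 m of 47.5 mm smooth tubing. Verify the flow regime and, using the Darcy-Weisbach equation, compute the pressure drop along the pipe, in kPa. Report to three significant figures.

Re = VD/ν = 0.874·0.04750/0.00118 = 35.2 → laminar (Re < 2300)
f = 64/Re = 1.819
h_f = f(L/D)V²/(2g) = 1.819·(85.9/0.04750)·0.874²/(2·9.81) = 128.1 m
Δp = ρg·h_f = 1260·9.81·128.1 = 1583 kPa

Δp ≈ 1580 kPa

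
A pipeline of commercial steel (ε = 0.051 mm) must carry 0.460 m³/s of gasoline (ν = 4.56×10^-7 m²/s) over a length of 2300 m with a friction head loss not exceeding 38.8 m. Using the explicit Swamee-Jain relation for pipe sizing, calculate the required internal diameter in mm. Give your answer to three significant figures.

D ≈ 426 mm

Swamee-Jain (Type III): D = 0.66·[ε^1.25·(LQ²/(gh_f))^4.75 + ν·Q^9.4·(L/(gh_f))^5.2]^0.04
LQ²/(gh_f) = 1.279; L/(gh_f) = 6.043
Term 1 = ε^1.25·(…)^4.75 = 1.39×10^-5; Term 2 = ν·Q^9.4·(…)^5.2 = 3.56×10^-6
D = 0.66·(1.39×10^-5 + 3.56×10^-6)^0.04 = 0.4258 m = 426 mm
Check: V = 3.23 m/s, Re = 3.02×10^6, f = 0.01298, h_f = 37.3 m ≈ 38.8 m ✓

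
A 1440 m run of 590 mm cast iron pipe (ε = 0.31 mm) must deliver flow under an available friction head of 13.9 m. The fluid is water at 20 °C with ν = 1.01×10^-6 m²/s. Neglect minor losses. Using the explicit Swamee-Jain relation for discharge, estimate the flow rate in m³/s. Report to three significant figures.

Swamee-Jain (Type II): Q = -0.965·√(gD⁵h_f/L)·ln[ε/(3.7D) + √(3.17ν²L/(gD³h_f))]
√(gD⁵h_f/L) = √(9.81·0.590⁵·13.9/1440) = 0.08228
ε/(3.7D) = 1.42×10^-4; √(3.17ν²L/(gD³h_f)) = 1.29×10^-5
Q = -0.965·0.08228·ln(1.549×10^-4) = 0.6966 m³/s
Check: V = 2.55 m/s, Re = 1.49×10^6, f = 0.01730, h_f = 14.0 m ≈ 13.9 m ✓

Q ≈ 0.697 m³/s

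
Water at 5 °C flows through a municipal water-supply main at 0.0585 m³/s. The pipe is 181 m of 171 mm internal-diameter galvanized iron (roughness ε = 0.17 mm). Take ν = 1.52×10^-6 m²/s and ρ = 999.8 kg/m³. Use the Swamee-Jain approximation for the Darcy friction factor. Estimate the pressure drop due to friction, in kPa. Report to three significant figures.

V = 4Q/(πD²) = 4·0.0585/(π·0.171²) = 2.547 m/s
Re = VD/ν = 2.547·0.171/1.52×10^-6 = 2.87×10^5 → turbulent
ε/D = 0.17/171 = 9.94×10^-4
Swamee-Jain: f = 0.02077
h_f = f(L/D)V²/(2g) = 0.02077·(181/0.171)·2.547²/(2·9.81) = 7.269 m
Δp = ρg·h_f = 999.8·9.81·7.269 = 71.30 kPa

Δp ≈ 71.3 kPa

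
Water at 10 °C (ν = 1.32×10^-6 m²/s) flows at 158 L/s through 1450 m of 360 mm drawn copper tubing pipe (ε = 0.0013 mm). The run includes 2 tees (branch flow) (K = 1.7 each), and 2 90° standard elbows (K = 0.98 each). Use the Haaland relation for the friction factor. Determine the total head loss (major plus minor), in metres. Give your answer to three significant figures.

V = 4Q/(πD²) = 1.552 m/s; V²/2g = 0.1228 m
Re = 4.23×10^5, ε/D = 3.61×10^-6 → f = 0.01350 (Haaland)
Major: h_f = f(L/D)·V²/2g = 0.01350·4028·0.1228 = 6.676 m
Minor: ΣK = 5.36; h_m = ΣK·V²/2g = 0.6582 m
Total H_L = 6.676 + 0.6582 = 7.334 m

H_L ≈ 7.33 m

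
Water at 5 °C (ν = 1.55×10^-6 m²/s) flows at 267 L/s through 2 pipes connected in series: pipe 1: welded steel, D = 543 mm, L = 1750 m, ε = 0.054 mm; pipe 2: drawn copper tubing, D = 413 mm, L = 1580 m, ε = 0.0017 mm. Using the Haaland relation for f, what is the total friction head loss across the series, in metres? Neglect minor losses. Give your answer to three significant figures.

Pipe 1: V = 1.153 m/s, Re = 4.04×10^5, ε/D = 9.94×10^-5, f = 0.01463, h_1 = f(L/D)V²/2g = 3.195 m
Pipe 2: V = 1.993 m/s, Re = 5.31×10^5, ε/D = 4.12×10^-6, f = 0.01297, h_2 = f(L/D)V²/2g = 10.05 m
Series → Q common, losses add: H = Σh = 13.24 m

H ≈ 13.2 m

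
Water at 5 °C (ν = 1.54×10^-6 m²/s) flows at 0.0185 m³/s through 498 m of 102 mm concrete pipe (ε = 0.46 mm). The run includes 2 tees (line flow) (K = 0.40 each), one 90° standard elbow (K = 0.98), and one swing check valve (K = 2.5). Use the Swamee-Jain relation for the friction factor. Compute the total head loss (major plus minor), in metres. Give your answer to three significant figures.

V = 4Q/(πD²) = 2.264 m/s; V²/2g = 0.2613 m
Re = 1.50×10^5, ε/D = 0.00451 → f = 0.03032 (Swamee-Jain)
Major: h_f = f(L/D)·V²/2g = 0.03032·4882·0.2613 = 38.68 m
Minor: ΣK = 4.28; h_m = ΣK·V²/2g = 1.118 m
Total H_L = 38.68 + 1.118 = 39.80 m

H_L ≈ 39.8 m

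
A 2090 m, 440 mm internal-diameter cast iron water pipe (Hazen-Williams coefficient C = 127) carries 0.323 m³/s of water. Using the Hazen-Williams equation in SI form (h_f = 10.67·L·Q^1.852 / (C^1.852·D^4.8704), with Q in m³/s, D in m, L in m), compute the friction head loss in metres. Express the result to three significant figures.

h_f ≈ 19.0 m

h_f = 10.67·2090·0.323^1.852 / (127^1.852·0.440^4.8704) = 19.04 m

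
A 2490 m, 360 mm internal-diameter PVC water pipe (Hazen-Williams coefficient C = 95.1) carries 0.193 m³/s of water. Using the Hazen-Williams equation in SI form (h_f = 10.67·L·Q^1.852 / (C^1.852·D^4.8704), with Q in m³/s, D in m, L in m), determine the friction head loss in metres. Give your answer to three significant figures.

h_f = 10.67·2490·0.193^1.852 / (95.1^1.852·0.360^4.8704) = 39.68 m

h_f ≈ 39.7 m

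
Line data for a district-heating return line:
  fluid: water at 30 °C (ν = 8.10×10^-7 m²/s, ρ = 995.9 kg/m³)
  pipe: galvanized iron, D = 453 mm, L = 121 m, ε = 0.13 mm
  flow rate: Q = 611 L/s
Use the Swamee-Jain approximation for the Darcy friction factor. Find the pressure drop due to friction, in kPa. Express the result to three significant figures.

Δp ≈ 29.1 kPa

V = 4Q/(πD²) = 4·0.611/(π·0.453²) = 3.791 m/s
Re = VD/ν = 3.791·0.453/8.10×10^-7 = 2.12×10^6 → turbulent
ε/D = 0.13/453 = 2.87×10^-4
Swamee-Jain: f = 0.01524
h_f = f(L/D)V²/(2g) = 0.01524·(121/0.453)·3.791²/(2·9.81) = 2.983 m
Δp = ρg·h_f = 995.9·9.81·2.983 = 29.14 kPa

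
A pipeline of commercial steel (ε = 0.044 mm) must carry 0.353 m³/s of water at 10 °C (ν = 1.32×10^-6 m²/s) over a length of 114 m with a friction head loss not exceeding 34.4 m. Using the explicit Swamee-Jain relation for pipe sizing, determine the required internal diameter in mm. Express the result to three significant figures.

Swamee-Jain (Type III): D = 0.66·[ε^1.25·(LQ²/(gh_f))^4.75 + ν·Q^9.4·(L/(gh_f))^5.2]^0.04
LQ²/(gh_f) = 0.04209; L/(gh_f) = 0.3378
Term 1 = ε^1.25·(…)^4.75 = 1.05×10^-12; Term 2 = ν·Q^9.4·(…)^5.2 = 2.62×10^-13
D = 0.66·(1.05×10^-12 + 2.62×10^-13)^0.04 = 0.2209 m = 221 mm
Check: V = 9.21 m/s, Re = 1.54×10^6, f = 0.01445, h_f = 32.2 m ≈ 34.4 m ✓

D ≈ 221 mm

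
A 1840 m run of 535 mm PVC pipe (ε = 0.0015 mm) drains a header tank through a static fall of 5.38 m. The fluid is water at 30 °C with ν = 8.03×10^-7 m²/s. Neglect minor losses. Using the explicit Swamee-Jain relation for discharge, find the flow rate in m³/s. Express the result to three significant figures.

Q ≈ 0.366 m³/s

Swamee-Jain (Type II): Q = -0.965·√(gD⁵h_f/L)·ln[ε/(3.7D) + √(3.17ν²L/(gD³h_f))]
√(gD⁵h_f/L) = √(9.81·0.535⁵·5.38/1840) = 0.03546
ε/(3.7D) = 7.58×10^-7; √(3.17ν²L/(gD³h_f)) = 2.16×10^-5
Q = -0.965·0.03546·ln(2.233×10^-5) = 0.3664 m³/s
Check: V = 1.63 m/s, Re = 1.09×10^6, f = 0.01152, h_f = 5.37 m ≈ 5.38 m ✓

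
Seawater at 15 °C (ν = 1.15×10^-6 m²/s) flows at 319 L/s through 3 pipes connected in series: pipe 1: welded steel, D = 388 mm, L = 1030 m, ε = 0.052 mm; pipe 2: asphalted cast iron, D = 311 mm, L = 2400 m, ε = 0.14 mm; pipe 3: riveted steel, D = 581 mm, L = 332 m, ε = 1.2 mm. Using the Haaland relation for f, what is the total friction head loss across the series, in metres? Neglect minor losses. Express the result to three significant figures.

Pipe 1: V = 2.698 m/s, Re = 9.10×10^5, ε/D = 1.34×10^-4, f = 0.01389, h_1 = f(L/D)V²/2g = 13.68 m
Pipe 2: V = 4.199 m/s, Re = 1.14×10^6, ε/D = 4.50×10^-4, f = 0.01677, h_2 = f(L/D)V²/2g = 116.3 m
Pipe 3: V = 1.203 m/s, Re = 6.08×10^5, ε/D = 0.00207, f = 0.02393, h_3 = f(L/D)V²/2g = 1.009 m
Series → Q common, losses add: H = Σh = 131.0 m

H ≈ 131 m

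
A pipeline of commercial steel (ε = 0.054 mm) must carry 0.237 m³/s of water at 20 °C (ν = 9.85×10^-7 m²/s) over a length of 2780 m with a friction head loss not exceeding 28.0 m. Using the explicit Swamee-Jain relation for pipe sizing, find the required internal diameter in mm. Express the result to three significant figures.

D ≈ 370 mm

Swamee-Jain (Type III): D = 0.66·[ε^1.25·(LQ²/(gh_f))^4.75 + ν·Q^9.4·(L/(gh_f))^5.2]^0.04
LQ²/(gh_f) = 0.5685; L/(gh_f) = 10.12
Term 1 = ε^1.25·(…)^4.75 = 3.17×10^-7; Term 2 = ν·Q^9.4·(…)^5.2 = 2.20×10^-7
D = 0.66·(3.17×10^-7 + 2.20×10^-7)^0.04 = 0.3705 m = 370 mm
Check: V = 2.20 m/s, Re = 8.27×10^5, f = 0.01433, h_f = 26.5 m ≈ 28.0 m ✓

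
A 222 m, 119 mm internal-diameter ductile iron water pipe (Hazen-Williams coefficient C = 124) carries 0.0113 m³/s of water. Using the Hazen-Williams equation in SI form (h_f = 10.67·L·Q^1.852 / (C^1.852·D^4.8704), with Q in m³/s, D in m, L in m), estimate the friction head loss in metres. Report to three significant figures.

h_f ≈ 2.48 m

h_f = 10.67·222·0.0113^1.852 / (124^1.852·0.119^4.8704) = 2.479 m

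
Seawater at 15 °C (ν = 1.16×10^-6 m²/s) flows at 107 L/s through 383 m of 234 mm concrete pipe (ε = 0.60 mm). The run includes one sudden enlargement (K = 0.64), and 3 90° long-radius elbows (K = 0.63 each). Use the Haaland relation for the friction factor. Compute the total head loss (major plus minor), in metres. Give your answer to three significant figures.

H_L ≈ 13.9 m

V = 4Q/(πD²) = 2.488 m/s; V²/2g = 0.3155 m
Re = 5.02×10^5, ε/D = 0.00256 → f = 0.02537 (Haaland)
Major: h_f = f(L/D)·V²/2g = 0.02537·1637·0.3155 = 13.10 m
Minor: ΣK = 2.53; h_m = ΣK·V²/2g = 0.7983 m
Total H_L = 13.10 + 0.7983 = 13.90 m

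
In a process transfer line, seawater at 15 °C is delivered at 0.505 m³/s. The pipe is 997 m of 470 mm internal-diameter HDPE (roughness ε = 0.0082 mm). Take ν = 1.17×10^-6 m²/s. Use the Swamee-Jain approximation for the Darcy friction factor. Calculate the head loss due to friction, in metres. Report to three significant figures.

V = 4Q/(πD²) = 4·0.505/(π·0.470²) = 2.911 m/s
Re = VD/ν = 2.911·0.470/1.17×10^-6 = 1.17×10^6 → turbulent
ε/D = 0.0082/470 = 1.74×10^-5
Swamee-Jain: f = 0.01177
h_f = f(L/D)V²/(2g) = 0.01177·(997/0.470)·2.911²/(2·9.81) = 10.78 m

h_f ≈ 10.8 m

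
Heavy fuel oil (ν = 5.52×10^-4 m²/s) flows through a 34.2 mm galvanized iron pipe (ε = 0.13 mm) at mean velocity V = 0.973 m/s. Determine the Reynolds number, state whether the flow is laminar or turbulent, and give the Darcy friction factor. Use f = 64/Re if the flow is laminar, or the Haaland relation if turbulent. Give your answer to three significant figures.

Re ≈ 60.3; laminar; f = 64/Re ≈ 1.06

Re = VD/ν = 0.9730·0.0342/5.52×10^-4 = 60.3
Re < 2300 → laminar → f = 64/Re = 1.062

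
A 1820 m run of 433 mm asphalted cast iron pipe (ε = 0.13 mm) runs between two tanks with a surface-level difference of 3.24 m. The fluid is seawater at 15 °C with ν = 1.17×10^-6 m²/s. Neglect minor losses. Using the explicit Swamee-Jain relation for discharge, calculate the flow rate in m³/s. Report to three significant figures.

Swamee-Jain (Type II): Q = -0.965·√(gD⁵h_f/L)·ln[ε/(3.7D) + √(3.17ν²L/(gD³h_f))]
√(gD⁵h_f/L) = √(9.81·0.433⁵·3.24/1820) = 0.01630
ε/(3.7D) = 8.11×10^-5; √(3.17ν²L/(gD³h_f)) = 5.53×10^-5
Q = -0.965·0.01630·ln(1.365×10^-4) = 0.1400 m³/s
Check: V = 0.951 m/s, Re = 3.52×10^5, f = 0.01682, h_f = 3.26 m ≈ 3.24 m ✓

Q ≈ 0.140 m³/s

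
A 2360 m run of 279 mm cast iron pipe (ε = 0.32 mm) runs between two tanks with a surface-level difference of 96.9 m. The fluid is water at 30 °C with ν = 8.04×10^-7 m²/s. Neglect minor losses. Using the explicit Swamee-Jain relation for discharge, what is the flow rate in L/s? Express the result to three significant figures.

Swamee-Jain (Type II): Q = -0.965·√(gD⁵h_f/L)·ln[ε/(3.7D) + √(3.17ν²L/(gD³h_f))]
√(gD⁵h_f/L) = √(9.81·0.279⁵·96.9/2360) = 0.02609
ε/(3.7D) = 3.10×10^-4; √(3.17ν²L/(gD³h_f)) = 1.53×10^-5
Q = -0.965·0.02609·ln(3.253×10^-4) = 0.2022 m³/s
Check: V = 3.31 m/s, Re = 1.15×10^6, f = 0.02063, h_f = 97.3 m ≈ 96.9 m ✓

Q ≈ 202 L/s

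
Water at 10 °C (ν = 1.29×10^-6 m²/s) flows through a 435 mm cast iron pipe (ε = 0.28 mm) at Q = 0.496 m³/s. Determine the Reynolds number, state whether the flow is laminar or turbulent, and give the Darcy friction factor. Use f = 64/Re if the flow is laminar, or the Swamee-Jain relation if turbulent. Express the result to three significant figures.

Re ≈ 1.13×10^6; turbulent; f ≈ 0.0182

V = 4Q/(πD²) = 3.337 m/s
Re = VD/ν = 3.337·0.435/1.29×10^-6 = 1.13×10^6
Re > 4000 → turbulent; ε/D = 6.44×10^-4
Swamee-Jain: f = 0.01815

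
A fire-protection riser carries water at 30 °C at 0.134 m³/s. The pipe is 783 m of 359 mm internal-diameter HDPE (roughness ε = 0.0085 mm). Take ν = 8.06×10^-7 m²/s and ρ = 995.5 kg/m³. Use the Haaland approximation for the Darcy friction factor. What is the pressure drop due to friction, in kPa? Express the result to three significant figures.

Δp ≈ 24.7 kPa

V = 4Q/(πD²) = 4·0.134/(π·0.359²) = 1.324 m/s
Re = VD/ν = 1.324·0.359/8.06×10^-7 = 5.90×10^5 → turbulent
ε/D = 0.0085/359 = 2.37×10^-5
Haaland: f = 0.01300
h_f = f(L/D)V²/(2g) = 0.01300·(783/0.359)·1.324²/(2·9.81) = 2.533 m
Δp = ρg·h_f = 995.5·9.81·2.533 = 24.74 kPa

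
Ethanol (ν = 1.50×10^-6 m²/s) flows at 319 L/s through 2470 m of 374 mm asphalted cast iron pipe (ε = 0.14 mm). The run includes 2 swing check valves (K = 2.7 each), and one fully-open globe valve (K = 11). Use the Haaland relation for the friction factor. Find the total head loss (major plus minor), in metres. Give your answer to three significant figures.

V = 4Q/(πD²) = 2.904 m/s; V²/2g = 0.4298 m
Re = 7.24×10^5, ε/D = 3.74×10^-4 → f = 0.01643 (Haaland)
Major: h_f = f(L/D)·V²/2g = 0.01643·6604·0.4298 = 46.63 m
Minor: ΣK = 16.4; h_m = ΣK·V²/2g = 7.048 m
Total H_L = 46.63 + 7.048 = 53.68 m

H_L ≈ 53.7 m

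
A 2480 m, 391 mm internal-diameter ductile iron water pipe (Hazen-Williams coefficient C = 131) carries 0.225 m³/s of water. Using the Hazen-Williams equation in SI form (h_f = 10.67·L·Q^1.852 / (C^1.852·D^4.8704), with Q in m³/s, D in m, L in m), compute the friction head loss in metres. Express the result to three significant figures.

h_f = 10.67·2480·0.225^1.852 / (131^1.852·0.391^4.8704) = 19.41 m

h_f ≈ 19.4 m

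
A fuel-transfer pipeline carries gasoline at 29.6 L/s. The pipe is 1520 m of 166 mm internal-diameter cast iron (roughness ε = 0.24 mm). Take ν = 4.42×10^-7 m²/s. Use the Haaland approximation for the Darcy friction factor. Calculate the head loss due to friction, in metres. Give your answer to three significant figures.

V = 4Q/(πD²) = 4·0.0296/(π·0.166²) = 1.368 m/s
Re = VD/ν = 1.368·0.166/4.42×10^-7 = 5.14×10^5 → turbulent
ε/D = 0.24/166 = 0.00145
Haaland: f = 0.02196
h_f = f(L/D)V²/(2g) = 0.02196·(1520/0.166)·1.368²/(2·9.81) = 19.17 m

h_f ≈ 19.2 m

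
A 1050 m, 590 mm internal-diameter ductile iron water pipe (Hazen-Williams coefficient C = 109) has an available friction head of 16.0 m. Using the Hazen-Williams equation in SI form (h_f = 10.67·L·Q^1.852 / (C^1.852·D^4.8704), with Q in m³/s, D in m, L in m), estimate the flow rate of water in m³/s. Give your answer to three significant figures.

Q ≈ 0.792 m³/s

Rearranging: Q = [h_f·C^1.852·D^4.8704 / (10.67·L)]^(1/1.852)
Q = [16.0·109^1.852·0.590^4.8704 / (10.67·1050)]^0.540 = 0.7916 m³/s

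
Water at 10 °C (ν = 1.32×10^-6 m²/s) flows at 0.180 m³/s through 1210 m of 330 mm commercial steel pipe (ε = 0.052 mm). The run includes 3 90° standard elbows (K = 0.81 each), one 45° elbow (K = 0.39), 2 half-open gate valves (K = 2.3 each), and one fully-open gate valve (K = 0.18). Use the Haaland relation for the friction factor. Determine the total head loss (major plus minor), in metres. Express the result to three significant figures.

V = 4Q/(πD²) = 2.105 m/s; V²/2g = 0.2257 m
Re = 5.26×10^5, ε/D = 1.58×10^-4 → f = 0.01481 (Haaland)
Major: h_f = f(L/D)·V²/2g = 0.01481·3667·0.2257 = 12.26 m
Minor: ΣK = 7.60; h_m = ΣK·V²/2g = 1.716 m
Total H_L = 12.26 + 1.716 = 13.97 m

H_L ≈ 14.0 m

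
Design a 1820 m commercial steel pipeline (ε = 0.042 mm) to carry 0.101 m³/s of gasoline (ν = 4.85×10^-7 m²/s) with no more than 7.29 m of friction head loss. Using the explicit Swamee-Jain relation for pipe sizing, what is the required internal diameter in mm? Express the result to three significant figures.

D ≈ 316 mm

Swamee-Jain (Type III): D = 0.66·[ε^1.25·(LQ²/(gh_f))^4.75 + ν·Q^9.4·(L/(gh_f))^5.2]^0.04
LQ²/(gh_f) = 0.2596; L/(gh_f) = 25.45
Term 1 = ε^1.25·(…)^4.75 = 5.59×10^-9; Term 2 = ν·Q^9.4·(…)^5.2 = 4.32×10^-9
D = 0.66·(5.59×10^-9 + 4.32×10^-9)^0.04 = 0.3158 m = 316 mm
Check: V = 1.29 m/s, Re = 8.40×10^5, f = 0.01415, h_f = 6.91 m ≈ 7.29 m ✓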